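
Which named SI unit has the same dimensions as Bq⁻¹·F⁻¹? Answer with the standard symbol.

Ω

Bq = 1/s = s⁻¹ (activity is decays per second).
So Bq⁻¹ = s.
F = C/V (capacitance = charge per voltage),
    = A·s/(kg·m²·s⁻³·A⁻¹) (substituting C and V),
    = kg⁻¹·m⁻²·s⁴·A².
So F⁻¹ = kg·m²·s⁻⁴·A⁻².
Combining: Bq⁻¹·F⁻¹ = s · (kg·m²·s⁻⁴·A⁻²) = kg·m²·s⁻³·A⁻².
kg·m²·s⁻³·A⁻² is the base-SI form of the ohm.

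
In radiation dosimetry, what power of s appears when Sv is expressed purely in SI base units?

-2

Sv = J/kg (equivalent dose = energy per mass),
    = m²·s⁻².
The exponent of s is -2.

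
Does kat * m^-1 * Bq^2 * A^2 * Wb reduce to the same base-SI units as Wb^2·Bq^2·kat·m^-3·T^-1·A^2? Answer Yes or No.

Left side:
  kat = mol/s = s⁻¹·mol (catalytic activity).
  Bq = 1/s = s⁻¹ (activity is decays per second).
  So Bq² = s⁻².
  Wb = V·s (flux: a volt is a weber per second),
      = kg·m²·s⁻²·A⁻¹.
  Combining: kat·m⁻¹·Bq²·A²·Wb = (s⁻¹·mol) · m⁻¹ · s⁻² · A² · (kg·m²·s⁻²·A⁻¹) = kg·m·s⁻⁵·A·mol.
Right side:
  Wb = kg·m²·s⁻²·A⁻¹.
  So Wb² = kg²·m⁴·s⁻⁴·A⁻².
  Bq = s⁻¹.
  So Bq² = s⁻².
  kat = s⁻¹·mol.
  T = kg·s⁻²·A⁻¹.
  So T⁻¹ = kg⁻¹·s²·A.
  Combining: Wb²·Bq²·kat·m⁻³·T⁻¹·A² = (kg²·m⁴·s⁻⁴·A⁻²) · s⁻² · (s⁻¹·mol) · m⁻³ · (kg⁻¹·s²·A) · A² = kg·m·s⁻⁵·A·mol.
Both reduce to kg·m·s⁻⁵·A·mol.

Yes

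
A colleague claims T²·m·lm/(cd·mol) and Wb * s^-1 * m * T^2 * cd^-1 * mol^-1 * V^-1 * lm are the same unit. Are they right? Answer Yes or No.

Left side:
  T = kg·s⁻²·A⁻¹.
  So T² = kg²·s⁻⁴·A⁻².
  lm = cd.
  Combining: T²·cd⁻¹·m·mol⁻¹·lm = (kg²·s⁻⁴·A⁻²) · cd⁻¹ · m · mol⁻¹ · cd = kg²·m·s⁻⁴·A⁻²·mol⁻¹.
Right side:
  Wb = kg·m²·s⁻²·A⁻¹.
  T = kg·s⁻²·A⁻¹.
  So T² = kg²·s⁻⁴·A⁻².
  V = kg·m²·s⁻³·A⁻¹.
  So V⁻¹ = kg⁻¹·m⁻²·s³·A.
  lm = cd.
  Combining: Wb·s⁻¹·m·T²·cd⁻¹·mol⁻¹·V⁻¹·lm = (kg·m²·s⁻²·A⁻¹) · s⁻¹ · m · (kg²·s⁻⁴·A⁻²) · cd⁻¹ · mol⁻¹ · (kg⁻¹·m⁻²·s³·A) · cd = kg²·m·s⁻⁴·A⁻²·mol⁻¹.
Both reduce to kg²·m·s⁻⁴·A⁻²·mol⁻¹.

Yes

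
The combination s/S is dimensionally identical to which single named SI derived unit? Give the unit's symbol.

H

S = kg⁻¹·m⁻²·s³·A².
So S⁻¹ = kg·m²·s⁻³·A⁻².
Combining: s·S⁻¹ = s · (kg·m²·s⁻³·A⁻²) = kg·m²·s⁻²·A⁻².
kg·m²·s⁻²·A⁻² is the base-SI form of the henry.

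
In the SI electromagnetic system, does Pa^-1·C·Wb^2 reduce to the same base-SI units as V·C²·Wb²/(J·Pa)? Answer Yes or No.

Yes

Left side:
  Pa = kg·m⁻¹·s⁻².
  So Pa⁻¹ = kg⁻¹·m·s².
  C = s·A.
  Wb = kg·m²·s⁻²·A⁻¹.
  So Wb² = kg²·m⁴·s⁻⁴·A⁻².
  Combining: Pa⁻¹·C·Wb² = (kg⁻¹·m·s²) · (s·A) · (kg²·m⁴·s⁻⁴·A⁻²) = kg·m⁵·s⁻¹·A⁻¹.
Right side:
  V = W/A (potential = power per current),
      = kg·m²·s⁻³·A⁻¹.
  J = N·m (work = force × distance),
      = kg·m²·s⁻².
  So J⁻¹ = kg⁻¹·m⁻²·s².
  C = A·s = s·A (charge = current × time).
  So C² = s²·A².
  Pa = N/m² (pressure = force per area),
      = kg·m⁻¹·s⁻².
  So Pa⁻¹ = kg⁻¹·m·s².
  Wb = V·s (flux: a volt is a weber per second),
      = kg·m²·s⁻²·A⁻¹.
  So Wb² = kg²·m⁴·s⁻⁴·A⁻².
  Combining: V·J⁻¹·C²·Pa⁻¹·Wb² = (kg·m²·s⁻³·A⁻¹) · (kg⁻¹·m⁻²·s²) · (s²·A²) · (kg⁻¹·m·s²) · (kg²·m⁴·s⁻⁴·A⁻²) = kg·m⁵·s⁻¹·A⁻¹.
Both reduce to kg·m⁵·s⁻¹·A⁻¹.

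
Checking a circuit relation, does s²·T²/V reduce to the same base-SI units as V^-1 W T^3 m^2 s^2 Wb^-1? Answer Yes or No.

Left side:
  V = kg·m²·s⁻³·A⁻¹.
  So V⁻¹ = kg⁻¹·m⁻²·s³·A.
  T = kg·s⁻²·A⁻¹.
  So T² = kg²·s⁻⁴·A⁻².
  Combining: s²·V⁻¹·T² = s² · (kg⁻¹·m⁻²·s³·A) · (kg²·s⁻⁴·A⁻²) = kg·m⁻²·s·A⁻¹.
Right side:
  V = W/A (potential = power per current),
      = kg·m²·s⁻³·A⁻¹.
  So V⁻¹ = kg⁻¹·m⁻²·s³·A.
  W = J/s (power = energy per time),
      = kg·m²·s⁻³.
  T = Wb/m² (flux density = flux per area),
      = kg·s⁻²·A⁻¹.
  So T³ = kg³·s⁻⁶·A⁻³.
  Wb = V·s (flux: a volt is a weber per second),
      = kg·m²·s⁻²·A⁻¹.
  So Wb⁻¹ = kg⁻¹·m⁻²·s²·A.
  Combining: V⁻¹·W·T³·m²·s²·Wb⁻¹ = (kg⁻¹·m⁻²·s³·A) · (kg·m²·s⁻³) · (kg³·s⁻⁶·A⁻³) · m² · s² · (kg⁻¹·m⁻²·s²·A) = kg²·s⁻²·A⁻¹.
Left is kg·m⁻²·s·A⁻¹; right is kg²·s⁻²·A⁻¹ — different.

No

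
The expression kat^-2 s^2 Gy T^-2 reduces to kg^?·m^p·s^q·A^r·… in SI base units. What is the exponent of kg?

-2

kat = mol/s = s⁻¹·mol (catalytic activity).
So kat⁻² = s²·mol⁻².
Gy = J/kg (absorbed dose = energy per mass),
    = m²·s⁻².
T = Wb/m² (flux density = flux per area),
    = kg·s⁻²·A⁻¹.
So T⁻² = kg⁻²·s⁴·A².
Combining: kat⁻²·s²·Gy·T⁻² = (s²·mol⁻²) · s² · (m²·s⁻²) · (kg⁻²·s⁴·A²) = kg⁻²·m²·s⁶·A²·mol⁻².
The exponent of kg is -2.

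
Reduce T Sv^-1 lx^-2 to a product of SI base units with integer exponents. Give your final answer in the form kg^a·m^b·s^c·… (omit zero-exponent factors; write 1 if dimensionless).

kg·m²·A⁻¹·cd⁻²

T = kg·s⁻²·A⁻¹.
Sv = m²·s⁻².
So Sv⁻¹ = m⁻²·s².
lx = m⁻²·cd.
So lx⁻² = m⁴·cd⁻².
Combining: T·Sv⁻¹·lx⁻² = (kg·s⁻²·A⁻¹) · (m⁻²·s²) · (m⁴·cd⁻²) = kg·m²·A⁻¹·cd⁻².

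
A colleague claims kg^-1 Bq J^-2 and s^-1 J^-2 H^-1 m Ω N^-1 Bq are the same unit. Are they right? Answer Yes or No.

Yes

Left side:
  Bq = 1/s = s⁻¹ (activity is decays per second).
  J = N·m (work = force × distance),
      = kg·m²·s⁻².
  So J⁻² = kg⁻²·m⁻⁴·s⁴.
  Combining: kg⁻¹·Bq·J⁻² = kg⁻¹ · s⁻¹ · (kg⁻²·m⁻⁴·s⁴) = kg⁻³·m⁻⁴·s³.
Right side:
  J = N·m (work = force × distance),
      = kg·m²·s⁻².
  So J⁻² = kg⁻²·m⁻⁴·s⁴.
  H = Wb/A (inductance = flux per current),
      = kg·m²·s⁻²·A⁻².
  So H⁻¹ = kg⁻¹·m⁻²·s²·A².
  Ω = V/A (resistance = voltage per current),
      = kg·m²·s⁻³·A⁻².
  N = kg·m/s² = kg·m·s⁻² (force = mass × acceleration).
  So N⁻¹ = kg⁻¹·m⁻¹·s².
  Bq = 1/s = s⁻¹ (activity is decays per second).
  Combining: s⁻¹·J⁻²·H⁻¹·m·Ω·N⁻¹·Bq = s⁻¹ · (kg⁻²·m⁻⁴·s⁴) · (kg⁻¹·m⁻²·s²·A²) · m · (kg·m²·s⁻³·A⁻²) · (kg⁻¹·m⁻¹·s²) · s⁻¹ = kg⁻³·m⁻⁴·s³.
Both reduce to kg⁻³·m⁻⁴·s³.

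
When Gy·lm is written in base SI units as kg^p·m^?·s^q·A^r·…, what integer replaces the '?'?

Gy = m²·s⁻².
lm = cd.
Combining: Gy·lm = (m²·s⁻²) · cd = m²·s⁻²·cd.
The exponent of m is 2.

2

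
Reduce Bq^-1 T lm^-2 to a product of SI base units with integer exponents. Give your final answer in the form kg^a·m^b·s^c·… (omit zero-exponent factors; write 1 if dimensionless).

kg·s⁻¹·A⁻¹·cd⁻²

Bq = s⁻¹.
So Bq⁻¹ = s.
T = kg·s⁻²·A⁻¹.
lm = cd.
So lm⁻² = cd⁻².
Combining: Bq⁻¹·T·lm⁻² = s · (kg·s⁻²·A⁻¹) · cd⁻² = kg·s⁻¹·A⁻¹·cd⁻².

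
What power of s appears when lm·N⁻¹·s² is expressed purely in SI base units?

lm = cd.
N = kg·m·s⁻².
So N⁻¹ = kg⁻¹·m⁻¹·s².
Combining: lm·N⁻¹·s² = cd · (kg⁻¹·m⁻¹·s²) · s² = kg⁻¹·m⁻¹·s⁴·cd.
The exponent of s is 4.

4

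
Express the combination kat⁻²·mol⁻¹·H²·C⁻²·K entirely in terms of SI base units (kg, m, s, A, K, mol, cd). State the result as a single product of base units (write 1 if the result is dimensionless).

kat = mol/s = s⁻¹·mol (catalytic activity).
So kat⁻² = s²·mol⁻².
H = Wb/A (inductance = flux per current),
    = kg·m²·s⁻²·A⁻².
So H² = kg²·m⁴·s⁻⁴·A⁻⁴.
C = A·s = s·A (charge = current × time).
So C⁻² = s⁻²·A⁻².
Combining: kat⁻²·mol⁻¹·H²·C⁻²·K = (s²·mol⁻²) · mol⁻¹ · (kg²·m⁴·s⁻⁴·A⁻⁴) · (s⁻²·A⁻²) · K = kg²·m⁴·s⁻⁴·A⁻⁶·K·mol⁻³.

kg²·m⁴·s⁻⁴·A⁻⁶·K·mol⁻³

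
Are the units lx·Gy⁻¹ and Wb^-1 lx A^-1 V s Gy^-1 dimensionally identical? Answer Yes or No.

No

Left side:
  lx = lm/m² (illuminance = luminous flux per area),
      = m⁻²·cd.
  Gy = J/kg (absorbed dose = energy per mass),
      = m²·s⁻².
  So Gy⁻¹ = m⁻²·s².
  Combining: lx·Gy⁻¹ = (m⁻²·cd) · (m⁻²·s²) = m⁻⁴·s²·cd.
Right side:
  Wb = V·s (flux: a volt is a weber per second),
      = kg·m²·s⁻²·A⁻¹.
  So Wb⁻¹ = kg⁻¹·m⁻²·s²·A.
  lx = lm/m² (illuminance = luminous flux per area),
      = m⁻²·cd.
  V = W/A (potential = power per current),
      = kg·m²·s⁻³·A⁻¹.
  Gy = J/kg (absorbed dose = energy per mass),
      = m²·s⁻².
  So Gy⁻¹ = m⁻²·s².
  Combining: Wb⁻¹·lx·A⁻¹·V·s·Gy⁻¹ = (kg⁻¹·m⁻²·s²·A) · (m⁻²·cd) · A⁻¹ · (kg·m²·s⁻³·A⁻¹) · s · (m⁻²·s²) = m⁻⁴·s²·A⁻¹·cd.
Left is m⁻⁴·s²·cd; right is m⁻⁴·s²·A⁻¹·cd — different.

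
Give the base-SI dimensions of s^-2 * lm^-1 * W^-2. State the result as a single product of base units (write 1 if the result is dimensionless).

lm = cd·sr = cd (luminous flux; sr is dimensionless).
So lm⁻¹ = cd⁻¹.
W = J/s (power = energy per time),
    = kg·m²·s⁻³.
So W⁻² = kg⁻²·m⁻⁴·s⁶.
Combining: s⁻²·lm⁻¹·W⁻² = s⁻² · cd⁻¹ · (kg⁻²·m⁻⁴·s⁶) = kg⁻²·m⁻⁴·s⁴·cd⁻¹.

kg⁻²·m⁻⁴·s⁴·cd⁻¹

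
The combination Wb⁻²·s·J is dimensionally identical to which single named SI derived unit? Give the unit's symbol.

S

Wb = V·s (flux: a volt is a weber per second),
    = kg·m²·s⁻²·A⁻¹.
So Wb⁻² = kg⁻²·m⁻⁴·s⁴·A².
J = N·m (work = force × distance),
    = kg·m²·s⁻².
Combining: Wb⁻²·s·J = (kg⁻²·m⁻⁴·s⁴·A²) · s · (kg·m²·s⁻²) = kg⁻¹·m⁻²·s³·A².
kg⁻¹·m⁻²·s³·A² is the base-SI form of the siemens.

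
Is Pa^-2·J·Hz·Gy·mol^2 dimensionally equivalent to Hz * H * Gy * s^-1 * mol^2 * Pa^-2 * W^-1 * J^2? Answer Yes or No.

No

Left side:
  Pa = kg·m⁻¹·s⁻².
  So Pa⁻² = kg⁻²·m²·s⁴.
  J = kg·m²·s⁻².
  Hz = s⁻¹.
  Gy = m²·s⁻².
  Combining: Pa⁻²·J·Hz·Gy·mol² = (kg⁻²·m²·s⁴) · (kg·m²·s⁻²) · s⁻¹ · (m²·s⁻²) · mol² = kg⁻¹·m⁶·s⁻¹·mol².
Right side:
  Hz = 1/s = s⁻¹ (frequency is cycles per second).
  H = Wb/A (inductance = flux per current),
      = kg·m²·s⁻²·A⁻².
  Gy = J/kg (absorbed dose = energy per mass),
      = m²·s⁻².
  Pa = N/m² (pressure = force per area),
      = kg·m⁻¹·s⁻².
  So Pa⁻² = kg⁻²·m²·s⁴.
  W = J/s (power = energy per time),
      = kg·m²·s⁻³.
  So W⁻¹ = kg⁻¹·m⁻²·s³.
  J = N·m (work = force × distance),
      = kg·m²·s⁻².
  So J² = kg²·m⁴·s⁻⁴.
  Combining: Hz·H·Gy·s⁻¹·mol²·Pa⁻²·W⁻¹·J² = s⁻¹ · (kg·m²·s⁻²·A⁻²) · (m²·s⁻²) · s⁻¹ · mol² · (kg⁻²·m²·s⁴) · (kg⁻¹·m⁻²·s³) · (kg²·m⁴·s⁻⁴) = m⁸·s⁻³·A⁻²·mol².
Left is kg⁻¹·m⁶·s⁻¹·mol²; right is m⁸·s⁻³·A⁻²·mol² — different.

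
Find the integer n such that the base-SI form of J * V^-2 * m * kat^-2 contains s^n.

J = kg·m²·s⁻².
V = kg·m²·s⁻³·A⁻¹.
So V⁻² = kg⁻²·m⁻⁴·s⁶·A².
kat = s⁻¹·mol.
So kat⁻² = s²·mol⁻².
Combining: J·V⁻²·m·kat⁻² = (kg·m²·s⁻²) · (kg⁻²·m⁻⁴·s⁶·A²) · m · (s²·mol⁻²) = kg⁻¹·m⁻¹·s⁶·A²·mol⁻².
The exponent of s is 6.

6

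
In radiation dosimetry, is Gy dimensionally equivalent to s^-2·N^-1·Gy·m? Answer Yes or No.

Left side:
  Gy = J/kg (absorbed dose = energy per mass),
      = m²·s⁻².
Right side:
  N = kg·m·s⁻².
  So N⁻¹ = kg⁻¹·m⁻¹·s².
  Gy = m²·s⁻².
  Combining: s⁻²·N⁻¹·Gy·m = s⁻² · (kg⁻¹·m⁻¹·s²) · (m²·s⁻²) · m = kg⁻¹·m²·s⁻².
Left is m²·s⁻²; right is kg⁻¹·m²·s⁻² — different.

No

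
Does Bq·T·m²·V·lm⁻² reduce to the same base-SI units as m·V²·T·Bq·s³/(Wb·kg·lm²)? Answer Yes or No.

Left side:
  Bq = s⁻¹.
  T = kg·s⁻²·A⁻¹.
  V = kg·m²·s⁻³·A⁻¹.
  lm = cd.
  So lm⁻² = cd⁻².
  Combining: Bq·T·m²·V·lm⁻² = s⁻¹ · (kg·s⁻²·A⁻¹) · m² · (kg·m²·s⁻³·A⁻¹) · cd⁻² = kg²·m⁴·s⁻⁶·A⁻²·cd⁻².
Right side:
  Wb = V·s (flux: a volt is a weber per second),
      = kg·m²·s⁻²·A⁻¹.
  So Wb⁻¹ = kg⁻¹·m⁻²·s²·A.
  lm = cd·sr = cd (luminous flux; sr is dimensionless).
  So lm⁻² = cd⁻².
  V = W/A (potential = power per current),
      = kg·m²·s⁻³·A⁻¹.
  So V² = kg²·m⁴·s⁻⁶·A⁻².
  T = Wb/m² (flux density = flux per area),
      = kg·s⁻²·A⁻¹.
  Bq = 1/s = s⁻¹ (activity is decays per second).
  Combining: Wb⁻¹·kg⁻¹·m·lm⁻²·V²·T·Bq·s³ = (kg⁻¹·m⁻²·s²·A) · kg⁻¹ · m · cd⁻² · (kg²·m⁴·s⁻⁶·A⁻²) · (kg·s⁻²·A⁻¹) · s⁻¹ · s³ = kg·m³·s⁻⁴·A⁻²·cd⁻².
Left is kg²·m⁴·s⁻⁶·A⁻²·cd⁻²; right is kg·m³·s⁻⁴·A⁻²·cd⁻² — different.

No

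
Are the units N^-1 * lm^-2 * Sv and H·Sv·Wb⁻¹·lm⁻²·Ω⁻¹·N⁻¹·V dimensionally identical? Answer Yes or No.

Left side:
  N = kg·m·s⁻².
  So N⁻¹ = kg⁻¹·m⁻¹·s².
  lm = cd.
  So lm⁻² = cd⁻².
  Sv = m²·s⁻².
  Combining: N⁻¹·lm⁻²·Sv = (kg⁻¹·m⁻¹·s²) · cd⁻² · (m²·s⁻²) = kg⁻¹·m·cd⁻².
Right side:
  H = kg·m²·s⁻²·A⁻².
  Sv = m²·s⁻².
  Wb = kg·m²·s⁻²·A⁻¹.
  So Wb⁻¹ = kg⁻¹·m⁻²·s²·A.
  lm = cd.
  So lm⁻² = cd⁻².
  Ω = kg·m²·s⁻³·A⁻².
  So Ω⁻¹ = kg⁻¹·m⁻²·s³·A².
  N = kg·m·s⁻².
  So N⁻¹ = kg⁻¹·m⁻¹·s².
  V = kg·m²·s⁻³·A⁻¹.
  Combining: H·Sv·Wb⁻¹·lm⁻²·Ω⁻¹·N⁻¹·V = (kg·m²·s⁻²·A⁻²) · (m²·s⁻²) · (kg⁻¹·m⁻²·s²·A) · cd⁻² · (kg⁻¹·m⁻²·s³·A²) · (kg⁻¹·m⁻¹·s²) · (kg·m²·s⁻³·A⁻¹) = kg⁻¹·m·cd⁻².
Both reduce to kg⁻¹·m·cd⁻².

Yes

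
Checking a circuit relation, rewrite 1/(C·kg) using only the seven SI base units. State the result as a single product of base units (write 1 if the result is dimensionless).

C = A·s = s·A (charge = current × time).
So C⁻¹ = s⁻¹·A⁻¹.
Combining: C⁻¹·kg⁻¹ = (s⁻¹·A⁻¹) · kg⁻¹ = kg⁻¹·s⁻¹·A⁻¹.

kg⁻¹·s⁻¹·A⁻¹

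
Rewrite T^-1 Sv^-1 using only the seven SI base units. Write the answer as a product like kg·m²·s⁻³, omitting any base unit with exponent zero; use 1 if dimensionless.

kg⁻¹·m⁻²·s⁴·A

T = Wb/m² (flux density = flux per area),
    = kg·s⁻²·A⁻¹.
So T⁻¹ = kg⁻¹·s²·A.
Sv = J/kg (equivalent dose = energy per mass),
    = m²·s⁻².
So Sv⁻¹ = m⁻²·s².
Combining: T⁻¹·Sv⁻¹ = (kg⁻¹·s²·A) · (m⁻²·s²) = kg⁻¹·m⁻²·s⁴·A.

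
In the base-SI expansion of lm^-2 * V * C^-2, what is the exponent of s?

-5

lm = cd.
So lm⁻² = cd⁻².
V = kg·m²·s⁻³·A⁻¹.
C = s·A.
So C⁻² = s⁻²·A⁻².
Combining: lm⁻²·V·C⁻² = cd⁻² · (kg·m²·s⁻³·A⁻¹) · (s⁻²·A⁻²) = kg·m²·s⁻⁵·A⁻³·cd⁻².
The exponent of s is -5.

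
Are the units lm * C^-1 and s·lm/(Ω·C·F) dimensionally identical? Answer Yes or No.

Left side:
  lm = cd.
  C = s·A.
  So C⁻¹ = s⁻¹·A⁻¹.
  Combining: lm·C⁻¹ = cd · (s⁻¹·A⁻¹) = s⁻¹·A⁻¹·cd.
Right side:
  Ω = V/A (resistance = voltage per current),
      = kg·m²·s⁻³·A⁻².
  So Ω⁻¹ = kg⁻¹·m⁻²·s³·A².
  C = A·s = s·A (charge = current × time).
  So C⁻¹ = s⁻¹·A⁻¹.
  lm = cd·sr = cd (luminous flux; sr is dimensionless).
  F = C/V (capacitance = charge per voltage),
      = A·s/(kg·m²·s⁻³·A⁻¹) (substituting C and V),
      = kg⁻¹·m⁻²·s⁴·A².
  So F⁻¹ = kg·m²·s⁻⁴·A⁻².
  Combining: s·Ω⁻¹·C⁻¹·lm·F⁻¹ = s · (kg⁻¹·m⁻²·s³·A²) · (s⁻¹·A⁻¹) · cd · (kg·m²·s⁻⁴·A⁻²) = s⁻¹·A⁻¹·cd.
Both reduce to s⁻¹·A⁻¹·cd.

Yes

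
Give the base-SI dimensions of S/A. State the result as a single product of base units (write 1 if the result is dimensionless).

kg⁻¹·m⁻²·s³·A

S = kg⁻¹·m⁻²·s³·A².
Combining: S·A⁻¹ = (kg⁻¹·m⁻²·s³·A²) · A⁻¹ = kg⁻¹·m⁻²·s³·A.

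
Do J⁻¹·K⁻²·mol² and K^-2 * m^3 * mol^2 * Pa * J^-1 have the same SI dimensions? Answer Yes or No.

Left side:
  J = kg·m²·s⁻².
  So J⁻¹ = kg⁻¹·m⁻²·s².
  Combining: J⁻¹·K⁻²·mol² = (kg⁻¹·m⁻²·s²) · K⁻² · mol² = kg⁻¹·m⁻²·s²·K⁻²·mol².
Right side:
  Pa = N/m² (pressure = force per area),
      = kg·m⁻¹·s⁻².
  J = N·m (work = force × distance),
      = kg·m²·s⁻².
  So J⁻¹ = kg⁻¹·m⁻²·s².
  Combining: K⁻²·m³·mol²·Pa·J⁻¹ = K⁻² · m³ · mol² · (kg·m⁻¹·s⁻²) · (kg⁻¹·m⁻²·s²) = K⁻²·mol².
Left is kg⁻¹·m⁻²·s²·K⁻²·mol²; right is K⁻²·mol² — different.

No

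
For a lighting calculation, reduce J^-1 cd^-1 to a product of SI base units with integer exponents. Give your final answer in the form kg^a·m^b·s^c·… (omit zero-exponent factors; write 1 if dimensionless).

kg⁻¹·m⁻²·s²·cd⁻¹

J = N·m (work = force × distance),
    = kg·m²·s⁻².
So J⁻¹ = kg⁻¹·m⁻²·s².
Combining: J⁻¹·cd⁻¹ = (kg⁻¹·m⁻²·s²) · cd⁻¹ = kg⁻¹·m⁻²·s²·cd⁻¹.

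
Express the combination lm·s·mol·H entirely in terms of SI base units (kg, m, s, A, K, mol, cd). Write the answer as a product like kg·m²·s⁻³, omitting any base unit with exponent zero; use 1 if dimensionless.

kg·m²·s⁻¹·A⁻²·mol·cd

lm = cd·sr = cd (luminous flux; sr is dimensionless).
H = Wb/A (inductance = flux per current),
    = kg·m²·s⁻²·A⁻².
Combining: lm·s·mol·H = cd · s · mol · (kg·m²·s⁻²·A⁻²) = kg·m²·s⁻¹·A⁻²·mol·cd.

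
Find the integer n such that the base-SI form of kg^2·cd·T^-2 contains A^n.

2

T = kg·s⁻²·A⁻¹.
So T⁻² = kg⁻²·s⁴·A².
Combining: kg²·cd·T⁻² = kg² · cd · (kg⁻²·s⁴·A²) = s⁴·A²·cd.
The exponent of A is 2.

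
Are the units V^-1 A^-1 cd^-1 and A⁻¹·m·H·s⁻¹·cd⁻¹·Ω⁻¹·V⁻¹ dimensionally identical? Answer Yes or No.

Left side:
  V = W/A (potential = power per current),
      = kg·m²·s⁻³·A⁻¹.
  So V⁻¹ = kg⁻¹·m⁻²·s³·A.
  Combining: V⁻¹·A⁻¹·cd⁻¹ = (kg⁻¹·m⁻²·s³·A) · A⁻¹ · cd⁻¹ = kg⁻¹·m⁻²·s³·cd⁻¹.
Right side:
  H = Wb/A (inductance = flux per current),
      = kg·m²·s⁻²·A⁻².
  Ω = V/A (resistance = voltage per current),
      = kg·m²·s⁻³·A⁻².
  So Ω⁻¹ = kg⁻¹·m⁻²·s³·A².
  V = W/A (potential = power per current),
      = kg·m²·s⁻³·A⁻¹.
  So V⁻¹ = kg⁻¹·m⁻²·s³·A.
  Combining: A⁻¹·m·H·s⁻¹·cd⁻¹·Ω⁻¹·V⁻¹ = A⁻¹ · m · (kg·m²·s⁻²·A⁻²) · s⁻¹ · cd⁻¹ · (kg⁻¹·m⁻²·s³·A²) · (kg⁻¹·m⁻²·s³·A) = kg⁻¹·m⁻¹·s³·cd⁻¹.
Left is kg⁻¹·m⁻²·s³·cd⁻¹; right is kg⁻¹·m⁻¹·s³·cd⁻¹ — different.

No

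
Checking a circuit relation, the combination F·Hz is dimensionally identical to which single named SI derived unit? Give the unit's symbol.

S

F = kg⁻¹·m⁻²·s⁴·A².
Hz = s⁻¹.
Combining: F·Hz = (kg⁻¹·m⁻²·s⁴·A²) · s⁻¹ = kg⁻¹·m⁻²·s³·A².
kg⁻¹·m⁻²·s³·A² is the base-SI form of the siemens.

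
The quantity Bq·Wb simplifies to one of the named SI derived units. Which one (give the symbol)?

V

Bq = 1/s = s⁻¹ (activity is decays per second).
Wb = V·s (flux: a volt is a weber per second),
    = kg·m²·s⁻²·A⁻¹.
Combining: Bq·Wb = s⁻¹ · (kg·m²·s⁻²·A⁻¹) = kg·m²·s⁻³·A⁻¹.
kg·m²·s⁻³·A⁻¹ is the base-SI form of the volt.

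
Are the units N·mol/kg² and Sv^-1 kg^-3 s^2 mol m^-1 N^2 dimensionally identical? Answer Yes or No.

Left side:
  N = kg·m·s⁻².
  Combining: N·kg⁻²·mol = (kg·m·s⁻²) · kg⁻² · mol = kg⁻¹·m·s⁻²·mol.
Right side:
  Sv = m²·s⁻².
  So Sv⁻¹ = m⁻²·s².
  N = kg·m·s⁻².
  So N² = kg²·m²·s⁻⁴.
  Combining: Sv⁻¹·kg⁻³·s²·mol·m⁻¹·N² = (m⁻²·s²) · kg⁻³ · s² · mol · m⁻¹ · (kg²·m²·s⁻⁴) = kg⁻¹·m⁻¹·mol.
Left is kg⁻¹·m·s⁻²·mol; right is kg⁻¹·m⁻¹·mol — different.

No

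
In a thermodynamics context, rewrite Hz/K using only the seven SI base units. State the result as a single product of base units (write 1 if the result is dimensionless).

s⁻¹·K⁻¹

Hz = 1/s = s⁻¹ (frequency is cycles per second).
Combining: Hz·K⁻¹ = s⁻¹ · K⁻¹ = s⁻¹·K⁻¹.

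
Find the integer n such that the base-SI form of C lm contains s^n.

1

C = A·s = s·A (charge = current × time).
lm = cd·sr = cd (luminous flux; sr is dimensionless).
Combining: C·lm = (s·A) · cd = s·A·cd.
The exponent of s is 1.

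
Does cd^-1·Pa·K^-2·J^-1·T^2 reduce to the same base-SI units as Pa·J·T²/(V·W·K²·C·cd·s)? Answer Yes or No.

Yes

Left side:
  Pa = N/m² (pressure = force per area),
      = kg·m⁻¹·s⁻².
  J = N·m (work = force × distance),
      = kg·m²·s⁻².
  So J⁻¹ = kg⁻¹·m⁻²·s².
  T = Wb/m² (flux density = flux per area),
      = kg·s⁻²·A⁻¹.
  So T² = kg²·s⁻⁴·A⁻².
  Combining: cd⁻¹·Pa·K⁻²·J⁻¹·T² = cd⁻¹ · (kg·m⁻¹·s⁻²) · K⁻² · (kg⁻¹·m⁻²·s²) · (kg²·s⁻⁴·A⁻²) = kg²·m⁻³·s⁻⁴·A⁻²·K⁻²·cd⁻¹.
Right side:
  V = W/A (potential = power per current),
      = kg·m²·s⁻³·A⁻¹.
  So V⁻¹ = kg⁻¹·m⁻²·s³·A.
  W = J/s (power = energy per time),
      = kg·m²·s⁻³.
  So W⁻¹ = kg⁻¹·m⁻²·s³.
  C = A·s = s·A (charge = current × time).
  So C⁻¹ = s⁻¹·A⁻¹.
  Pa = N/m² (pressure = force per area),
      = kg·m⁻¹·s⁻².
  J = N·m (work = force × distance),
      = kg·m²·s⁻².
  T = Wb/m² (flux density = flux per area),
      = kg·s⁻²·A⁻¹.
  So T² = kg²·s⁻⁴·A⁻².
  Combining: V⁻¹·W⁻¹·K⁻²·C⁻¹·cd⁻¹·Pa·J·s⁻¹·T² = (kg⁻¹·m⁻²·s³·A) · (kg⁻¹·m⁻²·s³) · K⁻² · (s⁻¹·A⁻¹) · cd⁻¹ · (kg·m⁻¹·s⁻²) · (kg·m²·s⁻²) · s⁻¹ · (kg²·s⁻⁴·A⁻²) = kg²·m⁻³·s⁻⁴·A⁻²·K⁻²·cd⁻¹.
Both reduce to kg²·m⁻³·s⁻⁴·A⁻²·K⁻²·cd⁻¹.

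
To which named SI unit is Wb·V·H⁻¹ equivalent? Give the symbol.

Wb = V·s (flux: a volt is a weber per second),
    = kg·m²·s⁻²·A⁻¹.
V = W/A (potential = power per current),
    = kg·m²·s⁻³·A⁻¹.
H = Wb/A (inductance = flux per current),
    = kg·m²·s⁻²·A⁻².
So H⁻¹ = kg⁻¹·m⁻²·s²·A².
Combining: Wb·V·H⁻¹ = (kg·m²·s⁻²·A⁻¹) · (kg·m²·s⁻³·A⁻¹) · (kg⁻¹·m⁻²·s²·A²) = kg·m²·s⁻³.
kg·m²·s⁻³ is the base-SI form of the watt.

W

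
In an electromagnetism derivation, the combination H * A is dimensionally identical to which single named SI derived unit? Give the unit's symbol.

H = Wb/A (inductance = flux per current),
    = kg·m²·s⁻²·A⁻².
Combining: H·A = (kg·m²·s⁻²·A⁻²) · A = kg·m²·s⁻²·A⁻¹.
kg·m²·s⁻²·A⁻¹ is the base-SI form of the weber.

Wb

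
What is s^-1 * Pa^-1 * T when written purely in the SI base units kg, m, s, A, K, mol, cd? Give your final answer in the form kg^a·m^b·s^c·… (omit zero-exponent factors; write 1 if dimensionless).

Pa = kg·m⁻¹·s⁻².
So Pa⁻¹ = kg⁻¹·m·s².
T = kg·s⁻²·A⁻¹.
Combining: s⁻¹·Pa⁻¹·T = s⁻¹ · (kg⁻¹·m·s²) · (kg·s⁻²·A⁻¹) = m·s⁻¹·A⁻¹.

m·s⁻¹·A⁻¹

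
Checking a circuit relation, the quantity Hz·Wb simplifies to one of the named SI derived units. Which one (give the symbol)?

V

Hz = s⁻¹.
Wb = kg·m²·s⁻²·A⁻¹.
Combining: Hz·Wb = s⁻¹ · (kg·m²·s⁻²·A⁻¹) = kg·m²·s⁻³·A⁻¹.
kg·m²·s⁻³·A⁻¹ is the base-SI form of the volt.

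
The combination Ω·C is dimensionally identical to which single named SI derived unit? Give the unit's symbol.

Ω = kg·m²·s⁻³·A⁻².
C = s·A.
Combining: Ω·C = (kg·m²·s⁻³·A⁻²) · (s·A) = kg·m²·s⁻²·A⁻¹.
kg·m²·s⁻²·A⁻¹ is the base-SI form of the weber.

Wb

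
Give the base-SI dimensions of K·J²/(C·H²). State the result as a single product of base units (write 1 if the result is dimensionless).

s⁻¹·A³·K

J = N·m (work = force × distance),
    = kg·m²·s⁻².
So J² = kg²·m⁴·s⁻⁴.
C = A·s = s·A (charge = current × time).
So C⁻¹ = s⁻¹·A⁻¹.
H = Wb/A (inductance = flux per current),
    = kg·m²·s⁻²·A⁻².
So H⁻² = kg⁻²·m⁻⁴·s⁴·A⁴.
Combining: K·J²·C⁻¹·H⁻² = K · (kg²·m⁴·s⁻⁴) · (s⁻¹·A⁻¹) · (kg⁻²·m⁻⁴·s⁴·A⁴) = s⁻¹·A³·K.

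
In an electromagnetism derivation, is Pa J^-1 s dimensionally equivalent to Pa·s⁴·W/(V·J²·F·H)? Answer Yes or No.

No

Left side:
  Pa = kg·m⁻¹·s⁻².
  J = kg·m²·s⁻².
  So J⁻¹ = kg⁻¹·m⁻²·s².
  Combining: Pa·J⁻¹·s = (kg·m⁻¹·s⁻²) · (kg⁻¹·m⁻²·s²) · s = m⁻³·s.
Right side:
  V = W/A (potential = power per current),
      = kg·m²·s⁻³·A⁻¹.
  So V⁻¹ = kg⁻¹·m⁻²·s³·A.
  J = N·m (work = force × distance),
      = kg·m²·s⁻².
  So J⁻² = kg⁻²·m⁻⁴·s⁴.
  Pa = N/m² (pressure = force per area),
      = kg·m⁻¹·s⁻².
  F = C/V (capacitance = charge per voltage),
      = A·s/(kg·m²·s⁻³·A⁻¹) (substituting C and V),
      = kg⁻¹·m⁻²·s⁴·A².
  So F⁻¹ = kg·m²·s⁻⁴·A⁻².
  W = J/s (power = energy per time),
      = kg·m²·s⁻³.
  H = Wb/A (inductance = flux per current),
      = kg·m²·s⁻²·A⁻².
  So H⁻¹ = kg⁻¹·m⁻²·s²·A².
  Combining: V⁻¹·J⁻²·Pa·s⁴·F⁻¹·W·H⁻¹ = (kg⁻¹·m⁻²·s³·A) · (kg⁻²·m⁻⁴·s⁴) · (kg·m⁻¹·s⁻²) · s⁴ · (kg·m²·s⁻⁴·A⁻²) · (kg·m²·s⁻³) · (kg⁻¹·m⁻²·s²·A²) = kg⁻¹·m⁻⁵·s⁴·A.
Left is m⁻³·s; right is kg⁻¹·m⁻⁵·s⁴·A — different.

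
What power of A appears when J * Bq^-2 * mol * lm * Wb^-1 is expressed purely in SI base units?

J = N·m (work = force × distance),
    = kg·m²·s⁻².
Bq = 1/s = s⁻¹ (activity is decays per second).
So Bq⁻² = s².
lm = cd·sr = cd (luminous flux; sr is dimensionless).
Wb = V·s (flux: a volt is a weber per second),
    = kg·m²·s⁻²·A⁻¹.
So Wb⁻¹ = kg⁻¹·m⁻²·s²·A.
Combining: J·Bq⁻²·mol·lm·Wb⁻¹ = (kg·m²·s⁻²) · s² · mol · cd · (kg⁻¹·m⁻²·s²·A) = s²·A·mol·cd.
The exponent of A is 1.

1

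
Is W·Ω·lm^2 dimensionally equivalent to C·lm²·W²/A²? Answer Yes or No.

No

Left side:
  W = J/s (power = energy per time),
      = kg·m²·s⁻³.
  Ω = V/A (resistance = voltage per current),
      = kg·m²·s⁻³·A⁻².
  lm = cd·sr = cd (luminous flux; sr is dimensionless).
  So lm² = cd².
  Combining: W·Ω·lm² = (kg·m²·s⁻³) · (kg·m²·s⁻³·A⁻²) · cd² = kg²·m⁴·s⁻⁶·A⁻²·cd².
Right side:
  C = s·A.
  lm = cd.
  So lm² = cd².
  W = kg·m²·s⁻³.
  So W² = kg²·m⁴·s⁻⁶.
  Combining: C·A⁻²·lm²·W² = (s·A) · A⁻² · cd² · (kg²·m⁴·s⁻⁶) = kg²·m⁴·s⁻⁵·A⁻¹·cd².
Left is kg²·m⁴·s⁻⁶·A⁻²·cd²; right is kg²·m⁴·s⁻⁵·A⁻¹·cd² — different.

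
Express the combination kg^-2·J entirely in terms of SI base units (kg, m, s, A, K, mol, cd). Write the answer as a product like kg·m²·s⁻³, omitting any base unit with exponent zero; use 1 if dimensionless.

J = N·m (work = force × distance),
    = kg·m²·s⁻².
Combining: kg⁻²·J = kg⁻² · (kg·m²·s⁻²) = kg⁻¹·m²·s⁻².

kg⁻¹·m²·s⁻²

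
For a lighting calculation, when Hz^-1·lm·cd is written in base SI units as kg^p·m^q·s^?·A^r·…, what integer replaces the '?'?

1

Hz = 1/s = s⁻¹ (frequency is cycles per second).
So Hz⁻¹ = s.
lm = cd·sr = cd (luminous flux; sr is dimensionless).
Combining: Hz⁻¹·lm·cd = s · cd · cd = s·cd².
The exponent of s is 1.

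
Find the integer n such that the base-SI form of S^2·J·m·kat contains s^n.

S = 1/Ω (conductance is reciprocal resistance),
    = kg⁻¹·m⁻²·s³·A².
So S² = kg⁻²·m⁻⁴·s⁶·A⁴.
J = N·m (work = force × distance),
    = kg·m²·s⁻².
kat = mol/s = s⁻¹·mol (catalytic activity).
Combining: S²·J·m·kat = (kg⁻²·m⁻⁴·s⁶·A⁴) · (kg·m²·s⁻²) · m · (s⁻¹·mol) = kg⁻¹·m⁻¹·s³·A⁴·mol.
The exponent of s is 3.

3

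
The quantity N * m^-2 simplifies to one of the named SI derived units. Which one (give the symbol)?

N = kg·m·s⁻².
Combining: N·m⁻² = (kg·m·s⁻²) · m⁻² = kg·m⁻¹·s⁻².
kg·m⁻¹·s⁻² is the base-SI form of the pascal.

Pa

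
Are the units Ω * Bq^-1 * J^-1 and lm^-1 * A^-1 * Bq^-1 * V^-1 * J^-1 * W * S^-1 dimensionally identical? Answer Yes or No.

Left side:
  Ω = V/A (resistance = voltage per current),
      = kg·m²·s⁻³·A⁻².
  Bq = 1/s = s⁻¹ (activity is decays per second).
  So Bq⁻¹ = s.
  J = N·m (work = force × distance),
      = kg·m²·s⁻².
  So J⁻¹ = kg⁻¹·m⁻²·s².
  Combining: Ω·Bq⁻¹·J⁻¹ = (kg·m²·s⁻³·A⁻²) · s · (kg⁻¹·m⁻²·s²) = A⁻².
Right side:
  lm = cd·sr = cd (luminous flux; sr is dimensionless).
  So lm⁻¹ = cd⁻¹.
  Bq = 1/s = s⁻¹ (activity is decays per second).
  So Bq⁻¹ = s.
  V = W/A (potential = power per current),
      = kg·m²·s⁻³·A⁻¹.
  So V⁻¹ = kg⁻¹·m⁻²·s³·A.
  J = N·m (work = force × distance),
      = kg·m²·s⁻².
  So J⁻¹ = kg⁻¹·m⁻²·s².
  W = J/s (power = energy per time),
      = kg·m²·s⁻³.
  S = 1/Ω (conductance is reciprocal resistance),
      = kg⁻¹·m⁻²·s³·A².
  So S⁻¹ = kg·m²·s⁻³·A⁻².
  Combining: lm⁻¹·A⁻¹·Bq⁻¹·V⁻¹·J⁻¹·W·S⁻¹ = cd⁻¹ · A⁻¹ · s · (kg⁻¹·m⁻²·s³·A) · (kg⁻¹·m⁻²·s²) · (kg·m²·s⁻³) · (kg·m²·s⁻³·A⁻²) = A⁻²·cd⁻¹.
Left is A⁻²; right is A⁻²·cd⁻¹ — different.

No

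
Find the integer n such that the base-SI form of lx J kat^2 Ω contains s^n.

lx = lm/m² (illuminance = luminous flux per area),
    = m⁻²·cd.
J = N·m (work = force × distance),
    = kg·m²·s⁻².
kat = mol/s = s⁻¹·mol (catalytic activity).
So kat² = s⁻²·mol².
Ω = V/A (resistance = voltage per current),
    = kg·m²·s⁻³·A⁻².
Combining: lx·J·kat²·Ω = (m⁻²·cd) · (kg·m²·s⁻²) · (s⁻²·mol²) · (kg·m²·s⁻³·A⁻²) = kg²·m²·s⁻⁷·A⁻²·mol²·cd.
The exponent of s is -7.

-7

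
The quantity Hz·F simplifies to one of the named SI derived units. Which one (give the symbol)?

S

Hz = 1/s = s⁻¹ (frequency is cycles per second).
F = C/V (capacitance = charge per voltage),
    = A·s/(kg·m²·s⁻³·A⁻¹) (substituting C and V),
    = kg⁻¹·m⁻²·s⁴·A².
Combining: Hz·F = s⁻¹ · (kg⁻¹·m⁻²·s⁴·A²) = kg⁻¹·m⁻²·s³·A².
kg⁻¹·m⁻²·s³·A² is the base-SI form of the siemens.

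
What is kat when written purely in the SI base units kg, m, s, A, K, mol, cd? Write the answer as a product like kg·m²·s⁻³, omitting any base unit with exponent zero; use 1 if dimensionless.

s⁻¹·mol

kat = s⁻¹·mol.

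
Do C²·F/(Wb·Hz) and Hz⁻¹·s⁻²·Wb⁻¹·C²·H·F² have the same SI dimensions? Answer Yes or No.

Yes

Left side:
  Wb = kg·m²·s⁻²·A⁻¹.
  So Wb⁻¹ = kg⁻¹·m⁻²·s²·A.
  Hz = s⁻¹.
  So Hz⁻¹ = s.
  C = s·A.
  So C² = s²·A².
  F = kg⁻¹·m⁻²·s⁴·A².
  Combining: Wb⁻¹·Hz⁻¹·C²·F = (kg⁻¹·m⁻²·s²·A) · s · (s²·A²) · (kg⁻¹·m⁻²·s⁴·A²) = kg⁻²·m⁻⁴·s⁹·A⁵.
Right side:
  Hz = s⁻¹.
  So Hz⁻¹ = s.
  Wb = kg·m²·s⁻²·A⁻¹.
  So Wb⁻¹ = kg⁻¹·m⁻²·s²·A.
  C = s·A.
  So C² = s²·A².
  H = kg·m²·s⁻²·A⁻².
  F = kg⁻¹·m⁻²·s⁴·A².
  So F² = kg⁻²·m⁻⁴·s⁸·A⁴.
  Combining: Hz⁻¹·s⁻²·Wb⁻¹·C²·H·F² = s · s⁻² · (kg⁻¹·m⁻²·s²·A) · (s²·A²) · (kg·m²·s⁻²·A⁻²) · (kg⁻²·m⁻⁴·s⁸·A⁴) = kg⁻²·m⁻⁴·s⁹·A⁵.
Both reduce to kg⁻²·m⁻⁴·s⁹·A⁵.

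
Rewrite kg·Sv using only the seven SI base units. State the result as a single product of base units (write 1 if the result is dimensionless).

Sv = J/kg (equivalent dose = energy per mass),
    = m²·s⁻².
Combining: kg·Sv = kg · (m²·s⁻²) = kg·m²·s⁻².

kg·m²·s⁻²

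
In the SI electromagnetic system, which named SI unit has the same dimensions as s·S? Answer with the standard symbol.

F

S = 1/Ω (conductance is reciprocal resistance),
    = kg⁻¹·m⁻²·s³·A².
Combining: s·S = s · (kg⁻¹·m⁻²·s³·A²) = kg⁻¹·m⁻²·s⁴·A².
kg⁻¹·m⁻²·s⁴·A² is the base-SI form of the farad.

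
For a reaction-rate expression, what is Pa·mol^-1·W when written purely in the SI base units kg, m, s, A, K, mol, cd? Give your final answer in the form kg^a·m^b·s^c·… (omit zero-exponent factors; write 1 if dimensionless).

kg²·m·s⁻⁵·mol⁻¹

Pa = kg·m⁻¹·s⁻².
W = kg·m²·s⁻³.
Combining: Pa·mol⁻¹·W = (kg·m⁻¹·s⁻²) · mol⁻¹ · (kg·m²·s⁻³) = kg²·m·s⁻⁵·mol⁻¹.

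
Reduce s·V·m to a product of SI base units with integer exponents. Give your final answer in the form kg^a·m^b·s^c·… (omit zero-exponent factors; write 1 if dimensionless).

kg·m³·s⁻²·A⁻¹

V = W/A (potential = power per current),
    = kg·m²·s⁻³·A⁻¹.
Combining: s·V·m = s · (kg·m²·s⁻³·A⁻¹) · m = kg·m³·s⁻²·A⁻¹.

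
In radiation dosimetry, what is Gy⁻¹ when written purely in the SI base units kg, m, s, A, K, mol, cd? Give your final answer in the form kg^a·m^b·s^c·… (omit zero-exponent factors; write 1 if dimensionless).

m⁻²·s²

Gy = m²·s⁻².
So Gy⁻¹ = m⁻²·s².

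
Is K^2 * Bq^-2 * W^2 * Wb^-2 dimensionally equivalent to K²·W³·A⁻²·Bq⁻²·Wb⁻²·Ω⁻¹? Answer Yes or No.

Yes

Left side:
  Bq = 1/s = s⁻¹ (activity is decays per second).
  So Bq⁻² = s².
  W = J/s (power = energy per time),
      = kg·m²·s⁻³.
  So W² = kg²·m⁴·s⁻⁶.
  Wb = V·s (flux: a volt is a weber per second),
      = kg·m²·s⁻²·A⁻¹.
  So Wb⁻² = kg⁻²·m⁻⁴·s⁴·A².
  Combining: K²·Bq⁻²·W²·Wb⁻² = K² · s² · (kg²·m⁴·s⁻⁶) · (kg⁻²·m⁻⁴·s⁴·A²) = A²·K².
Right side:
  W = kg·m²·s⁻³.
  So W³ = kg³·m⁶·s⁻⁹.
  Bq = s⁻¹.
  So Bq⁻² = s².
  Wb = kg·m²·s⁻²·A⁻¹.
  So Wb⁻² = kg⁻²·m⁻⁴·s⁴·A².
  Ω = kg·m²·s⁻³·A⁻².
  So Ω⁻¹ = kg⁻¹·m⁻²·s³·A².
  Combining: K²·W³·A⁻²·Bq⁻²·Wb⁻²·Ω⁻¹ = K² · (kg³·m⁶·s⁻⁹) · A⁻² · s² · (kg⁻²·m⁻⁴·s⁴·A²) · (kg⁻¹·m⁻²·s³·A²) = A²·K².
Both reduce to A²·K².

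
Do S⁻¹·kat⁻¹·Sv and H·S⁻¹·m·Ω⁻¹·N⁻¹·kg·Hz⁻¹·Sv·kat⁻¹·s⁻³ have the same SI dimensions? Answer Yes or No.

Left side:
  S = kg⁻¹·m⁻²·s³·A².
  So S⁻¹ = kg·m²·s⁻³·A⁻².
  kat = s⁻¹·mol.
  So kat⁻¹ = s·mol⁻¹.
  Sv = m²·s⁻².
  Combining: S⁻¹·kat⁻¹·Sv = (kg·m²·s⁻³·A⁻²) · (s·mol⁻¹) · (m²·s⁻²) = kg·m⁴·s⁻⁴·A⁻²·mol⁻¹.
Right side:
  H = kg·m²·s⁻²·A⁻².
  S = kg⁻¹·m⁻²·s³·A².
  So S⁻¹ = kg·m²·s⁻³·A⁻².
  Ω = kg·m²·s⁻³·A⁻².
  So Ω⁻¹ = kg⁻¹·m⁻²·s³·A².
  N = kg·m·s⁻².
  So N⁻¹ = kg⁻¹·m⁻¹·s².
  Hz = s⁻¹.
  So Hz⁻¹ = s.
  Sv = m²·s⁻².
  kat = s⁻¹·mol.
  So kat⁻¹ = s·mol⁻¹.
  Combining: H·S⁻¹·m·Ω⁻¹·N⁻¹·kg·Hz⁻¹·Sv·kat⁻¹·s⁻³ = (kg·m²·s⁻²·A⁻²) · (kg·m²·s⁻³·A⁻²) · m · (kg⁻¹·m⁻²·s³·A²) · (kg⁻¹·m⁻¹·s²) · kg · s · (m²·s⁻²) · (s·mol⁻¹) · s⁻³ = kg·m⁴·s⁻³·A⁻²·mol⁻¹.
Left is kg·m⁴·s⁻⁴·A⁻²·mol⁻¹; right is kg·m⁴·s⁻³·A⁻²·mol⁻¹ — different.

No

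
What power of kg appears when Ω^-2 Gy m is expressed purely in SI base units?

-2

Ω = V/A (resistance = voltage per current),
    = kg·m²·s⁻³·A⁻².
So Ω⁻² = kg⁻²·m⁻⁴·s⁶·A⁴.
Gy = J/kg (absorbed dose = energy per mass),
    = m²·s⁻².
Combining: Ω⁻²·Gy·m = (kg⁻²·m⁻⁴·s⁶·A⁴) · (m²·s⁻²) · m = kg⁻²·m⁻¹·s⁴·A⁴.
The exponent of kg is -2.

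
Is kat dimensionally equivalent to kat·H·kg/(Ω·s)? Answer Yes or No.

No

Left side:
  kat = mol/s = s⁻¹·mol (catalytic activity).
Right side:
  kat = mol/s = s⁻¹·mol (catalytic activity).
  H = Wb/A (inductance = flux per current),
      = kg·m²·s⁻²·A⁻².
  Ω = V/A (resistance = voltage per current),
      = kg·m²·s⁻³·A⁻².
  So Ω⁻¹ = kg⁻¹·m⁻²·s³·A².
  Combining: kat·H·Ω⁻¹·s⁻¹·kg = (s⁻¹·mol) · (kg·m²·s⁻²·A⁻²) · (kg⁻¹·m⁻²·s³·A²) · s⁻¹ · kg = kg·s⁻¹·mol.
Left is s⁻¹·mol; right is kg·s⁻¹·mol — different.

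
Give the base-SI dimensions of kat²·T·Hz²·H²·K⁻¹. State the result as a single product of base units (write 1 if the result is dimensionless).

kat = s⁻¹·mol.
So kat² = s⁻²·mol².
T = kg·s⁻²·A⁻¹.
Hz = s⁻¹.
So Hz² = s⁻².
H = kg·m²·s⁻²·A⁻².
So H² = kg²·m⁴·s⁻⁴·A⁻⁴.
Combining: kat²·T·Hz²·H²·K⁻¹ = (s⁻²·mol²) · (kg·s⁻²·A⁻¹) · s⁻² · (kg²·m⁴·s⁻⁴·A⁻⁴) · K⁻¹ = kg³·m⁴·s⁻¹⁰·A⁻⁵·K⁻¹·mol².

kg³·m⁴·s⁻¹⁰·A⁻⁵·K⁻¹·mol²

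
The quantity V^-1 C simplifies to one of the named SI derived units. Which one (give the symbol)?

F

V = kg·m²·s⁻³·A⁻¹.
So V⁻¹ = kg⁻¹·m⁻²·s³·A.
C = s·A.
Combining: V⁻¹·C = (kg⁻¹·m⁻²·s³·A) · (s·A) = kg⁻¹·m⁻²·s⁴·A².
kg⁻¹·m⁻²·s⁴·A² is the base-SI form of the farad.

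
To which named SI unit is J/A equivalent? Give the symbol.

Wb

J = kg·m²·s⁻².
Combining: J·A⁻¹ = (kg·m²·s⁻²) · A⁻¹ = kg·m²·s⁻²·A⁻¹.
kg·m²·s⁻²·A⁻¹ is the base-SI form of the weber.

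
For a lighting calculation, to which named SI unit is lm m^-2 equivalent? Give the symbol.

lx

lm = cd·sr = cd (luminous flux; sr is dimensionless).
Combining: lm·m⁻² = cd · m⁻² = m⁻²·cd.
m⁻²·cd is the base-SI form of the lux.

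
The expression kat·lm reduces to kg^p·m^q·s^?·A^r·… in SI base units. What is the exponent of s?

-1

kat = mol/s = s⁻¹·mol (catalytic activity).
lm = cd·sr = cd (luminous flux; sr is dimensionless).
Combining: kat·lm = (s⁻¹·mol) · cd = s⁻¹·mol·cd.
The exponent of s is -1.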